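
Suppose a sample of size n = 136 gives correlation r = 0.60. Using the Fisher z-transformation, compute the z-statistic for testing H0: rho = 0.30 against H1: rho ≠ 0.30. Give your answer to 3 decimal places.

4.424

z_r = atanh(0.60) = 0.693147,  z_0 = atanh(0.30) = 0.309520
SE = 1/√(n−3) = 1/√133 = 0.086711
z = (z_r − z_0)/SE = (0.693147 − 0.309520) / 0.086711 = 0.383627 / 0.086711 = 4.424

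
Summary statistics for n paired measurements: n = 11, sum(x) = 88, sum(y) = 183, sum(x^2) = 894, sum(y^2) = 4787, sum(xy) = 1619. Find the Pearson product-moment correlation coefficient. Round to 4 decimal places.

Numerator: nΣxy − (Σx)(Σy) = 11·1619 − (88)(183) = 1705
Denominator: √[(nΣx²−(Σx)²)(nΣy²−(Σy)²)]
  nΣx²−(Σx)² = 11·894 − 7744 = 2090;  nΣy²−(Σy)² = 11·4787 − 33489 = 19168
  √(2090·19168) = √40061120 = 6329.3854
r = 1705 / 6329.3854 = 0.2694

0.2694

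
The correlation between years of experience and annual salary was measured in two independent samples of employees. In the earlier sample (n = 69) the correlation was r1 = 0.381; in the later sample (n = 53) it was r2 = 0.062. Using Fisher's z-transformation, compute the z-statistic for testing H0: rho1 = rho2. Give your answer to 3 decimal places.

1.809

Fisher z-transforms: z1 = atanh(0.381) = 0.401229, z2 = atanh(0.062) = 0.062080; difference d = 0.339149
Var(d) = 1/66 + 1/50 = 0.0151515 + 0.0200000 = 0.0351515
z = d/√Var(d) = 0.339149 / √0.0351515 = 0.339149 / 0.187487 = 1.809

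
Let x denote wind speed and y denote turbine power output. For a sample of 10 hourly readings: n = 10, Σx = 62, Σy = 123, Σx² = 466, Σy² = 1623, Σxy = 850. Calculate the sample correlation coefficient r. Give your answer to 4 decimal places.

0.9221

Numerator: nΣxy − (Σx)(Σy) = 10·850 − (62)(123) = 874
Denominator: √[(nΣx²−(Σx)²)(nΣy²−(Σy)²)]
  nΣx²−(Σx)² = 10·466 − 3844 = 816;  nΣy²−(Σy)² = 10·1623 − 15129 = 1101
  √(816·1101) = √898416 = 947.8481
r = 874 / 947.8481 = 0.9221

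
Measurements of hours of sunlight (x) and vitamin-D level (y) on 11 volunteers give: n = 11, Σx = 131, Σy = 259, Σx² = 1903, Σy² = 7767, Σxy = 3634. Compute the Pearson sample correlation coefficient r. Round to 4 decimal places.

S_xy = nΣxy − ΣxΣy = 11·3634 − 131·259 = 39974 − 33929 = 6045
S_xx = nΣx² − (Σx)² = 11·1903 − 131² = 20933 − 17161 = 3772
S_yy = nΣy² − (Σy)² = 11·7767 − 259² = 85437 − 67081 = 18356
r = S_xy / √(S_xx·S_yy) = 6045 / √(3772·18356) = 6045 / √69238832 = 6045 / 8320.9874 = 0.7265

0.7265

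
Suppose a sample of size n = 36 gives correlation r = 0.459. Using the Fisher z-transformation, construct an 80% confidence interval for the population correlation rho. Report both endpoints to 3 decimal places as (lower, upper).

(0.266, 0.616)

Fisher z: z_r = atanh(r) = ½·ln((1+0.459)/(1−0.459)) = 0.496044
SE(z) = 1/√(n−3) = 1/√33 = 0.174078
80% ⇒ z* = 1.282; margin = 1.282·0.174078 = 0.223168
CI on z-scale: (0.272876, 0.719212)
Back-transform: tanh(0.272876) = 0.266299, tanh(0.719212) = 0.616421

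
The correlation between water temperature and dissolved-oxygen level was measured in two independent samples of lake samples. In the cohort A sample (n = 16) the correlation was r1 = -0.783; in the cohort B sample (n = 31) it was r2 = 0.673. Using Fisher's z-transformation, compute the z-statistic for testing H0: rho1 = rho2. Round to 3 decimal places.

-5.570

z1 = atanh(-0.783) = -1.053078,  z2 = atanh(0.673) = 0.816207
SE = √(1/(n1−3) + 1/(n2−3)) = √(1/13 + 1/28) = √(0.0769231 + 0.0357143) = √0.1126374 = 0.335615
z = (z1 − z2)/SE = (-1.053078 − 0.816207) / 0.335615 = -1.869285 / 0.335615 = -5.570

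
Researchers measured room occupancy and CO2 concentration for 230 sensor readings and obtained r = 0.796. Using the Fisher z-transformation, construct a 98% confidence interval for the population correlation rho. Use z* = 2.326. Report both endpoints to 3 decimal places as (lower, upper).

Fisher z: z_r = atanh(r) = ½·ln((1+0.796)/(1−0.796)) = 1.087599
SE(z) = 1/√(n−3) = 1/√227 = 0.066372
98% ⇒ z* = 2.326; margin = 2.326·0.066372 = 0.154381
CI on z-scale: (0.933218, 1.241980)
Back-transform: tanh(0.933218) = 0.732091, tanh(1.241980) = 0.846019

(0.732, 0.846)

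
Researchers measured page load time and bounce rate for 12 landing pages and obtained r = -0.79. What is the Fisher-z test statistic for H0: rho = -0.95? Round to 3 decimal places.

z_r = atanh(-0.79) = -1.071432,  z_0 = atanh(-0.95) = -1.831781
SE = 1/√(n−3) = 1/√9 = 0.333333
z = (z_r − z_0)/SE = (-1.071432 − (-1.831781)) / 0.333333 = 0.760349 / 0.333333 = 2.281

2.281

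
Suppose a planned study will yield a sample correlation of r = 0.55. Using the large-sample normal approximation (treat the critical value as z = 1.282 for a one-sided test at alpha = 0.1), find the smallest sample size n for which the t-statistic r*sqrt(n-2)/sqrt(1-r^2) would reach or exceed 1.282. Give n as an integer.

6

Need r·√(n−2)/√(1−r²) ≥ 1.282
√(n−2) ≥ 1.282·√(1−0.3025) / 0.55 = 1.282·0.835165 / 0.55 = 1.9467
n−2 ≥ 3.7896  ⇒  n ≥ 5.7896
Smallest integer n = 6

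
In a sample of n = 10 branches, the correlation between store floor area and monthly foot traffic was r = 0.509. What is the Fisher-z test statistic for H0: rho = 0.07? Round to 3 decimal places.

1.300

Fisher z: atanh(0.509) = 0.561379, atanh(0.07) = 0.070115
z = (z_r − z_0)·√(n−3) = (0.561379 − 0.070115)·√7 = 0.491264 · 2.645751 = 1.300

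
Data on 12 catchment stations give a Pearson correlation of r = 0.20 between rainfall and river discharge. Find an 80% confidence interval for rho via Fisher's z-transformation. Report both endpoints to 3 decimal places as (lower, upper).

Fisher z: z_r = atanh(r) = ½·ln((1+0.20)/(1−0.20)) = 0.202733
SE(z) = 1/√(n−3) = 1/√9 = 0.333333
80% ⇒ z* = 1.282; margin = 1.282·0.333333 = 0.427333
CI on z-scale: (-0.224600, 0.630066)
Back-transform: tanh(-0.224600) = -0.220898, tanh(0.630066) = 0.558098

(-0.221, 0.558)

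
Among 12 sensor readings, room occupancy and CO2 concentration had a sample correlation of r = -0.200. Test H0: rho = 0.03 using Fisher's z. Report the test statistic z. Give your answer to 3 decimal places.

z_r = atanh(-0.200) = -0.202733,  z_0 = atanh(0.03) = 0.030009
SE = 1/√(n−3) = 1/√9 = 0.333333
z = (z_r − z_0)/SE = (-0.202733 − 0.030009) / 0.333333 = -0.232742 / 0.333333 = -0.698

-0.698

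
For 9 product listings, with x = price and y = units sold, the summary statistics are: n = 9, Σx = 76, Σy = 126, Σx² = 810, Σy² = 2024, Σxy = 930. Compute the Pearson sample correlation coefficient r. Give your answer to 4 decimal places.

-0.6407

Numerator: nΣxy − (Σx)(Σy) = 9·930 − (76)(126) = -1206
Denominator: √[(nΣx²−(Σx)²)(nΣy²−(Σy)²)]
  nΣx²−(Σx)² = 9·810 − 5776 = 1514;  nΣy²−(Σy)² = 9·2024 − 15876 = 2340
  √(1514·2340) = √3542760 = 1882.2221
r = -1206 / 1882.2221 = -0.6407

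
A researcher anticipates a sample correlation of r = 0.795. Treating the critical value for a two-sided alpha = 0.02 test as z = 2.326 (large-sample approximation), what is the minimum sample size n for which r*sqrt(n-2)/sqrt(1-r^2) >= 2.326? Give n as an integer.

r√(n−2)/√(1−r²) ≥ 2.326  ⇔  n−2 ≥ (2.326)²·(1−r²)/r²
(1−r²)/r² = (1−0.632025)/0.632025 = 0.5822
n ≥ 2 + 5.410276·0.5822 = 2 + 3.1499 = 5.1499
⌈5.1499⌉ = 6

6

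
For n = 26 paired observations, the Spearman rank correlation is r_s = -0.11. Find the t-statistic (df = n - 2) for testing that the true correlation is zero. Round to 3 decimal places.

t = r_s·√(n−2) / √(1−r_s²) with r_s = -0.11, n = 26
  = -0.11·√24 / √(1 − 0.0121)
  = -0.11·4.898979 / 0.993932
  = -0.538888 / 0.993932 = -0.542

-0.542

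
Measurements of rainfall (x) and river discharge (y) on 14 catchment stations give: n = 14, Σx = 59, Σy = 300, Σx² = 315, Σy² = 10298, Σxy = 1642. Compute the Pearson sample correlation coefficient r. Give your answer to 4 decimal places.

0.7454

S_xy = nΣxy − ΣxΣy = 14·1642 − 59·300 = 22988 − 17700 = 5288
S_xx = nΣx² − (Σx)² = 14·315 − 59² = 4410 − 3481 = 929
S_yy = nΣy² − (Σy)² = 14·10298 − 300² = 144172 − 90000 = 54172
r = S_xy / √(S_xx·S_yy) = 5288 / √(929·54172) = 5288 / √50325788 = 5288 / 7094.0671 = 0.7454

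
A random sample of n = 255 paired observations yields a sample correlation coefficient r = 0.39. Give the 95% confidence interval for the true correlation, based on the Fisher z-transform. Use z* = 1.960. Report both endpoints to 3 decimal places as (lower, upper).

(0.281, 0.489)

Fisher z: z_r = atanh(r) = ½·ln((1+0.39)/(1−0.39)) = 0.411800
SE(z) = 1/√(n−3) = 1/√252 = 0.062994
95% ⇒ z* = 1.960; margin = 1.960·0.062994 = 0.123468
CI on z-scale: (0.288332, 0.535268)
Back-transform: tanh(0.288332) = 0.280599, tanh(0.535268) = 0.489398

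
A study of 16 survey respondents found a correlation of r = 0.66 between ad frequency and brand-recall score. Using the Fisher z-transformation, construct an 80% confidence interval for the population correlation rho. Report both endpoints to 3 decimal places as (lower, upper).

z_r = atanh(0.66) = 0.792814;  SE = 1/√(n−3) = 1/√13 = 0.277350
z-limits: 0.792814 ± 1.282·0.277350 = 0.792814 ± 0.355563 = [0.437251, 1.148377]
ρ-limits: (tanh 0.437251, tanh 1.148377) = (0.411, 0.817)

(0.411, 0.817)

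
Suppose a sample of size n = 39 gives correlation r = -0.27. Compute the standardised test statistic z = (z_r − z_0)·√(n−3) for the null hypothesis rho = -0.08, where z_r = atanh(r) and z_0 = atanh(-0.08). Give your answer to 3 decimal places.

z_r = atanh(-0.27) = -0.276864,  z_0 = atanh(-0.08) = -0.080171
SE = 1/√(n−3) = 1/√36 = 0.166667
z = (z_r − z_0)/SE = (-0.276864 − (-0.080171)) / 0.166667 = -0.196693 / 0.166667 = -1.180

-1.180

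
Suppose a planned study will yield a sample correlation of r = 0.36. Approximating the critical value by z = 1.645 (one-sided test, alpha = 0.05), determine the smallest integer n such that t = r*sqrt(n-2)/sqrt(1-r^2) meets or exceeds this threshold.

21

Need r·√(n−2)/√(1−r²) ≥ 1.645
√(n−2) ≥ 1.645·√(1−0.1296) / 0.36 = 1.645·0.932952 / 0.36 = 4.2631
n−2 ≥ 18.1740  ⇒  n ≥ 20.1740
Smallest integer n = 21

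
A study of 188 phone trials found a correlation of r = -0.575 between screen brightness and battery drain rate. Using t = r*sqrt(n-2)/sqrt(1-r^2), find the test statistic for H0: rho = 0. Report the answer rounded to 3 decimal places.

1 − r² = 1 − 0.330625 = 0.669375;  √(1−r²) = 0.818153
√(n−2) = √186 = 13.638182
t = r·√(n−2)/√(1−r²) = -0.575 · 13.638182 / 0.818153 = -9.585

-9.585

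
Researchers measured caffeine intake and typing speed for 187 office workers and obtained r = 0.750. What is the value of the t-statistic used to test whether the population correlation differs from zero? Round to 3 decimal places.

t = r·√(n−2) / √(1−r²) with r = 0.750, n = 187
  = 0.750·√185 / √(1 − 0.562500)
  = 0.750·13.601471 / 0.661438
  = 10.201103 / 0.661438 = 15.423

15.423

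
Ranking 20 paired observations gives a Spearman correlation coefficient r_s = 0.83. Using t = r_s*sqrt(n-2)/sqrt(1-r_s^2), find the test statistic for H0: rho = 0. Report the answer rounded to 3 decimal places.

6.313

t = r_s·√(n−2) / √(1−r_s²) with r_s = 0.83, n = 20
  = 0.83·√18 / √(1 − 0.6889)
  = 0.83·4.242641 / 0.557763
  = 3.521392 / 0.557763 = 6.313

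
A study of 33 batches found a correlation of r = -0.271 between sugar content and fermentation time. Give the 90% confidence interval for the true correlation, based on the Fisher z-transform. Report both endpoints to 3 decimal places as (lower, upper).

(-0.521, 0.022)

z_r = atanh(-0.271) = -0.277943;  SE = 1/√(n−3) = 1/√30 = 0.182574
z-limits: -0.277943 ± 1.645·0.182574 = -0.277943 ± 0.300334 = [-0.578277, 0.022391]
ρ-limits: (tanh -0.578277, tanh 0.022391) = (-0.521, 0.022)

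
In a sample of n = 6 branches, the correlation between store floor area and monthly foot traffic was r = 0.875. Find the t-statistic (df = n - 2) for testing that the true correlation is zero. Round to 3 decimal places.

t = r·√(n−2) / √(1−r²) with r = 0.875, n = 6
  = 0.875·√4 / √(1 − 0.765625)
  = 0.875·2.000000 / 0.484123
  = 1.750000 / 0.484123 = 3.615

3.615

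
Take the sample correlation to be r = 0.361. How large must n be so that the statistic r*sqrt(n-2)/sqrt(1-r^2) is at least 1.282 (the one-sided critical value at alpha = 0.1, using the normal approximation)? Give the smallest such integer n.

r√(n−2)/√(1−r²) ≥ 1.282  ⇔  n−2 ≥ (1.282)²·(1−r²)/r²
(1−r²)/r² = (1−0.130321)/0.130321 = 6.6734
n ≥ 2 + 1.643524·6.6734 = 2 + 10.9679 = 12.9679
⌈12.9679⌉ = 13

13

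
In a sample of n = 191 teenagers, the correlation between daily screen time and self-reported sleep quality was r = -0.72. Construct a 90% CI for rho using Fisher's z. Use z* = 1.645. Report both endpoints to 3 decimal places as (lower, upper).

Fisher z: z_r = atanh(r) = ½·ln((1+(-0.72))/(1−(-0.72))) = -0.907645
SE(z) = 1/√(n−3) = 1/√188 = 0.072932
90% ⇒ z* = 1.645; margin = 1.645·0.072932 = 0.119973
CI on z-scale: (-1.027618, -0.787672)
Back-transform: tanh(-1.027618) = -0.772951, tanh(-0.787672) = -0.657088

(-0.773, -0.657)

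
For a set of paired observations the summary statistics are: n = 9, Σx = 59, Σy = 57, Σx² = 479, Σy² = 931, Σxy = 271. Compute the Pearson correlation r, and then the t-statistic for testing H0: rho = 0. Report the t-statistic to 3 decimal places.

-1.325

S_xy = nΣxy − ΣxΣy = 9·271 − 59·57 = 2439 − 3363 = -924
S_xx = nΣx² − (Σx)² = 9·479 − 59² = 4311 − 3481 = 830
S_yy = nΣy² − (Σy)² = 9·931 − 57² = 8379 − 3249 = 5130
r = S_xy / √(S_xx·S_yy) = -924 / √(830·5130) = -924 / √4257900 = -924 / 2063.4680 = -0.4478
t = r·√(n−2)/√(1−r²) = -0.4478·√7 / √(1−0.200525) = -1.184767 / 0.894134 = -1.325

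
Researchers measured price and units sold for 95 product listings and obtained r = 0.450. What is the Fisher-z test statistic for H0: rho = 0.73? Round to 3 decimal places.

-4.259

Fisher z: atanh(0.450) = 0.484700, atanh(0.73) = 0.928727
z = (z_r − z_0)·√(n−3) = (0.484700 − 0.928727)·√92 = -0.444027 · 9.591663 = -4.259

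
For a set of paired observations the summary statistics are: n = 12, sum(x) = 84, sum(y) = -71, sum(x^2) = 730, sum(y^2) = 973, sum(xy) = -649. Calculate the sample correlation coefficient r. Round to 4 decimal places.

-0.5425

S_xy = nΣxy − ΣxΣy = 12·(-649) − 84·(-71) = -7788 − (-5964) = -1824
S_xx = nΣx² − (Σx)² = 12·730 − 84² = 8760 − 7056 = 1704
S_yy = nΣy² − (Σy)² = 12·973 − (-71)² = 11676 − 5041 = 6635
r = S_xy / √(S_xx·S_yy) = -1824 / √(1704·6635) = -1824 / √11306040 = -1824 / 3362.4455 = -0.5425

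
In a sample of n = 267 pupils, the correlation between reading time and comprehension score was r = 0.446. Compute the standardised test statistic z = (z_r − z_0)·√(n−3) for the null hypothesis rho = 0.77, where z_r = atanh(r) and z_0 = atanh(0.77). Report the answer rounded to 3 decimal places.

Fisher z: atanh(0.446) = 0.479696, atanh(0.77) = 1.020328
z = (z_r − z_0)·√(n−3) = (0.479696 − 1.020328)·√264 = -0.540632 · 16.248077 = -8.784

-8.784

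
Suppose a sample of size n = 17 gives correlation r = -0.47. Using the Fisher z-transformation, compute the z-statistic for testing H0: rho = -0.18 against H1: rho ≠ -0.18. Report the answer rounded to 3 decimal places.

Fisher z: atanh(-0.47) = -0.510070, atanh(-0.18) = -0.181983
z = (z_r − z_0)·√(n−3) = (-0.510070 − (-0.181983))·√14 = -0.328087 · 3.741657 = -1.228

-1.228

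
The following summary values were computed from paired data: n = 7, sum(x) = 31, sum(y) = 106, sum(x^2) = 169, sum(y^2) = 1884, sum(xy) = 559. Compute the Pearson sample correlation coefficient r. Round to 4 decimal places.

S_xy = nΣxy − ΣxΣy = 7·559 − 31·106 = 3913 − 3286 = 627
S_xx = nΣx² − (Σx)² = 7·169 − 31² = 1183 − 961 = 222
S_yy = nΣy² − (Σy)² = 7·1884 − 106² = 13188 − 11236 = 1952
r = S_xy / √(S_xx·S_yy) = 627 / √(222·1952) = 627 / √433344 = 627 / 658.2887 = 0.9525

0.9525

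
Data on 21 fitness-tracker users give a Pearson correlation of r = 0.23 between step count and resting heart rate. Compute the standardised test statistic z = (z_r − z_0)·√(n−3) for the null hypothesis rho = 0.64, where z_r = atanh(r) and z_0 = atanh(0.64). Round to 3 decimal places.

Fisher z: atanh(0.23) = 0.234189, atanh(0.64) = 0.758174
z = (z_r − z_0)·√(n−3) = (0.234189 − 0.758174)·√18 = -0.523985 · 4.242641 = -2.223

-2.223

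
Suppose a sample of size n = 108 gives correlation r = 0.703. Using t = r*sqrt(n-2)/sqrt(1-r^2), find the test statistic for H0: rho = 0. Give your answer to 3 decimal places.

t = r·√(n−2) / √(1−r²) with r = 0.703, n = 108
  = 0.703·√106 / √(1 − 0.494209)
  = 0.703·10.295630 / 0.711190
  = 7.237828 / 0.711190 = 10.177

10.177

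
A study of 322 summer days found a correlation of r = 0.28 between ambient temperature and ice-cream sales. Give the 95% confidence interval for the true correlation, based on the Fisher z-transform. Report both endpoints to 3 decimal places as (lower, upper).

z_r = atanh(0.28) = 0.287682;  SE = 1/√(n−3) = 1/√319 = 0.055989
z-limits: 0.287682 ± 1.960·0.055989 = 0.287682 ± 0.109738 = [0.177944, 0.397420]
ρ-limits: (tanh 0.177944, tanh 0.397420) = (0.176, 0.378)

(0.176, 0.378)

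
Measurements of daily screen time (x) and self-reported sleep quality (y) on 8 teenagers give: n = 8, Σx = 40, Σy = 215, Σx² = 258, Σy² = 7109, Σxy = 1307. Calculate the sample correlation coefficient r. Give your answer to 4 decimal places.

S_xy = nΣxy − ΣxΣy = 8·1307 − 40·215 = 10456 − 8600 = 1856
S_xx = nΣx² − (Σx)² = 8·258 − 40² = 2064 − 1600 = 464
S_yy = nΣy² − (Σy)² = 8·7109 − 215² = 56872 − 46225 = 10647
r = S_xy / √(S_xx·S_yy) = 1856 / √(464·10647) = 1856 / √4940208 = 1856 / 2222.6579 = 0.8350

0.8350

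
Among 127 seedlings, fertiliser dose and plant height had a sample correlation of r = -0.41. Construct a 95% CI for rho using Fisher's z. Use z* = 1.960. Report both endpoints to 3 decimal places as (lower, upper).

Fisher z: z_r = atanh(r) = ½·ln((1+(-0.41))/(1−(-0.41))) = -0.435611
SE(z) = 1/√(n−3) = 1/√124 = 0.089803
95% ⇒ z* = 1.960; margin = 1.960·0.089803 = 0.176014
CI on z-scale: (-0.611625, -0.259597)
Back-transform: tanh(-0.611625) = -0.545270, tanh(-0.259597) = -0.253919

(-0.545, -0.254)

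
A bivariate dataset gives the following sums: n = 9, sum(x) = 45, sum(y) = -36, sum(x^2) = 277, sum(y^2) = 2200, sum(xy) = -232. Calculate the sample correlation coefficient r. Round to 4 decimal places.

Numerator: nΣxy − (Σx)(Σy) = 9·(-232) − (45)(-36) = -468
Denominator: √[(nΣx²−(Σx)²)(nΣy²−(Σy)²)]
  nΣx²−(Σx)² = 9·277 − 2025 = 468;  nΣy²−(Σy)² = 9·2200 − 1296 = 18504
  √(468·18504) = √8659872 = 2942.7660
r = -468 / 2942.7660 = -0.1590

-0.1590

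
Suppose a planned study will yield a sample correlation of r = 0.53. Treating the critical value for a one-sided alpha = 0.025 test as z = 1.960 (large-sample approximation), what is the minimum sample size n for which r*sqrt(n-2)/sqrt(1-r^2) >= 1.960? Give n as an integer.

r√(n−2)/√(1−r²) ≥ 1.960  ⇔  n−2 ≥ (1.960)²·(1−r²)/r²
(1−r²)/r² = (1−0.2809)/0.2809 = 2.5600
n ≥ 2 + 3.8416·2.5600 = 2 + 9.8345 = 11.8345
⌈11.8345⌉ = 12

12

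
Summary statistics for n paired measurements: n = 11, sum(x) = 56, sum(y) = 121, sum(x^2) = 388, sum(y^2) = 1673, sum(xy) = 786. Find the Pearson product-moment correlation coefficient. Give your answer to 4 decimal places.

Numerator: nΣxy − (Σx)(Σy) = 11·786 − (56)(121) = 1870
Denominator: √[(nΣx²−(Σx)²)(nΣy²−(Σy)²)]
  nΣx²−(Σx)² = 11·388 − 3136 = 1132;  nΣy²−(Σy)² = 11·1673 − 14641 = 3762
  √(1132·3762) = √4258584 = 2063.6337
r = 1870 / 2063.6337 = 0.9062

0.9062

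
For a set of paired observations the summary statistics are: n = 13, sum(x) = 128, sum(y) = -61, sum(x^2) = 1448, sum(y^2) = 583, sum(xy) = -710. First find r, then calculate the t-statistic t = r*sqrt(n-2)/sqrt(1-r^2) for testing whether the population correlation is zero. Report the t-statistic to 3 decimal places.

-1.735

Numerator: nΣxy − (Σx)(Σy) = 13·(-710) − (128)(-61) = -1422
Denominator: √[(nΣx²−(Σx)²)(nΣy²−(Σy)²)]
  nΣx²−(Σx)² = 13·1448 − 16384 = 2440;  nΣy²−(Σy)² = 13·583 − 3721 = 3858
  √(2440·3858) = √9413520 = 3068.1460
r = -1422 / 3068.1460 = -0.4635
t = r·√(n−2)/√(1−r²) = -0.4635·√11 / √(1−0.214832) = -1.537256 / 0.886097 = -1.735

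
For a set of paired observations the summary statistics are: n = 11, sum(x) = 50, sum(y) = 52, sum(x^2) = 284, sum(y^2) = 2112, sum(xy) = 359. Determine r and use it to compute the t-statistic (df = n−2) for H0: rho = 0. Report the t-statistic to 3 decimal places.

Numerator: nΣxy − (Σx)(Σy) = 11·359 − (50)(52) = 1349
Denominator: √[(nΣx²−(Σx)²)(nΣy²−(Σy)²)]
  nΣx²−(Σx)² = 11·284 − 2500 = 624;  nΣy²−(Σy)² = 11·2112 − 2704 = 20528
  √(624·20528) = √12809472 = 3579.0323
r = 1349 / 3579.0323 = 0.3769
t = r·√(n−2)/√(1−r²) = 0.3769·√9 / √(1−0.142054) = 1.130700 / 0.926254 = 1.221

1.221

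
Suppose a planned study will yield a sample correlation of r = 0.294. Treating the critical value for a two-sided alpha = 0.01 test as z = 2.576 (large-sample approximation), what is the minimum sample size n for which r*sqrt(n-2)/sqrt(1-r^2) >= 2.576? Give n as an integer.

Need r·√(n−2)/√(1−r²) ≥ 2.576
√(n−2) ≥ 2.576·√(1−0.086436) / 0.294 = 2.576·0.955805 / 0.294 = 8.3747
n−2 ≥ 70.1356  ⇒  n ≥ 72.1356
Smallest integer n = 73

73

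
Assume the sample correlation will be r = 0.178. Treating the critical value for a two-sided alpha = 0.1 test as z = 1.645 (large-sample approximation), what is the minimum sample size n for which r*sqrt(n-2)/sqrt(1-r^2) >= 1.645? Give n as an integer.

85

Need r·√(n−2)/√(1−r²) ≥ 1.645
√(n−2) ≥ 1.645·√(1−0.031684) / 0.178 = 1.645·0.984030 / 0.178 = 9.0940
n−2 ≥ 82.7008  ⇒  n ≥ 84.7008
Smallest integer n = 85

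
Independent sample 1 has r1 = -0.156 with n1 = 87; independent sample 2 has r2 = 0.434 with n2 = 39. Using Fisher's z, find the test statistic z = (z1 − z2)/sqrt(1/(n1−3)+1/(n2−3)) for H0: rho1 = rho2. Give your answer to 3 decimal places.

-3.123

z1 = atanh(-0.156) = -0.157284,  z2 = atanh(0.434) = 0.464814
SE = √(1/(n1−3) + 1/(n2−3)) = √(1/84 + 1/36) = √(0.0119048 + 0.0277778) = √0.0396826 = 0.199205
z = (z1 − z2)/SE = (-0.157284 − 0.464814) / 0.199205 = -0.622098 / 0.199205 = -3.123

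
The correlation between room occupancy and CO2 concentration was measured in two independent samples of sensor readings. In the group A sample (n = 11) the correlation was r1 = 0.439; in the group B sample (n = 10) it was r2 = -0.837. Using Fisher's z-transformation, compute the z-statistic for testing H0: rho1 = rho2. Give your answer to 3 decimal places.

3.250

Fisher z-transforms: z1 = atanh(0.439) = 0.470991, z2 = atanh(-0.837) = -1.211069; difference d = 1.682060
Var(d) = 1/8 + 1/7 = 0.1250000 + 0.1428571 = 0.2678571
z = d/√Var(d) = 1.682060 / √0.2678571 = 1.682060 / 0.517549 = 3.250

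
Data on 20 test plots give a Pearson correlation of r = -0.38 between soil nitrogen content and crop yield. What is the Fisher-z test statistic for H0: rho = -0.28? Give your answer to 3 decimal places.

Fisher z: atanh(-0.38) = -0.400060, atanh(-0.28) = -0.287682
z = (z_r − z_0)·√(n−3) = (-0.400060 − (-0.287682))·√17 = -0.112378 · 4.123106 = -0.463

-0.463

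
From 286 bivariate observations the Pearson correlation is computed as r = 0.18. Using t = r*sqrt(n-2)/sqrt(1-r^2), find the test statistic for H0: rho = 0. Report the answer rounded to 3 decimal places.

3.084

1 − r² = 1 − 0.0324 = 0.9676;  √(1−r²) = 0.983667
√(n−2) = √284 = 16.852300
t = r·√(n−2)/√(1−r²) = 0.18 · 16.852300 / 0.983667 = 3.084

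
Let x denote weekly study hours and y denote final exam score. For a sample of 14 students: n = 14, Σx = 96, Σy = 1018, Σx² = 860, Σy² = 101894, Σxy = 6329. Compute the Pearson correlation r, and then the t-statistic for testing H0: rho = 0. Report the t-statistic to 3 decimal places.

-0.990

S_xy = nΣxy − ΣxΣy = 14·6329 − 96·1018 = 88606 − 97728 = -9122
S_xx = nΣx² − (Σx)² = 14·860 − 96² = 12040 − 9216 = 2824
S_yy = nΣy² − (Σy)² = 14·101894 − 1018² = 1426516 − 1036324 = 390192
r = S_xy / √(S_xx·S_yy) = -9122 / √(2824·390192) = -9122 / √1101902208 = -9122 / 33194.9124 = -0.2748
t = r·√(n−2)/√(1−r²) = -0.2748·√12 / √(1−0.075515) = -0.951935 / 0.961501 = -0.990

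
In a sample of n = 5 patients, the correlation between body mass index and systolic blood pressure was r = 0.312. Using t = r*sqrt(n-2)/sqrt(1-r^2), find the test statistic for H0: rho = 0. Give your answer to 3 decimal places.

0.569

t = r·√(n−2) / √(1−r²) with r = 0.312, n = 5
  = 0.312·√3 / √(1 − 0.097344)
  = 0.312·1.732051 / 0.950082
  = 0.540400 / 0.950082 = 0.569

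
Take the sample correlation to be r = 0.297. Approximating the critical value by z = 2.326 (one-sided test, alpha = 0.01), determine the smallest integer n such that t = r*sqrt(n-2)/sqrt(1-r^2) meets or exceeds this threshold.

58

r√(n−2)/√(1−r²) ≥ 2.326  ⇔  n−2 ≥ (2.326)²·(1−r²)/r²
(1−r²)/r² = (1−0.088209)/0.088209 = 10.3367
n ≥ 2 + 5.410276·10.3367 = 2 + 55.9244 = 57.9244
⌈57.9244⌉ = 58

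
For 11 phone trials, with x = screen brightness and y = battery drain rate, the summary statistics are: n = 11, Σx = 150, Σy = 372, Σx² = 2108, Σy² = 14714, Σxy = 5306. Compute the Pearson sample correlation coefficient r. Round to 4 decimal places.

S_xy = nΣxy − ΣxΣy = 11·5306 − 150·372 = 58366 − 55800 = 2566
S_xx = nΣx² − (Σx)² = 11·2108 − 150² = 23188 − 22500 = 688
S_yy = nΣy² − (Σy)² = 11·14714 − 372² = 161854 − 138384 = 23470
r = S_xy / √(S_xx·S_yy) = 2566 / √(688·23470) = 2566 / √16147360 = 2566 / 4018.3778 = 0.6386

0.6386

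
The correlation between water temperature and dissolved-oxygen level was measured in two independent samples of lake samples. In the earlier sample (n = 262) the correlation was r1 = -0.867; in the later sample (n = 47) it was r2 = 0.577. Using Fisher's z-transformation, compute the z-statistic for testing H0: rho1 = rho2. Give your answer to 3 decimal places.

z1 = atanh(-0.867) = -1.320870,  z2 = atanh(0.577) = 0.657954
SE = √(1/(n1−3) + 1/(n2−3)) = √(1/259 + 1/44) = √(0.0038610 + 0.0227273) = √0.0265883 = 0.163059
z = (z1 − z2)/SE = (-1.320870 − 0.657954) / 0.163059 = -1.978824 / 0.163059 = -12.136

-12.136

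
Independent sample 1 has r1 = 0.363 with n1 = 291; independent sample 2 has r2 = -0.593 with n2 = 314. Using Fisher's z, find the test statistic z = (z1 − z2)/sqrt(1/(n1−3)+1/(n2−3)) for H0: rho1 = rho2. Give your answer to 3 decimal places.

z1 = atanh(0.363) = 0.380337,  z2 = atanh(-0.593) = -0.682281
SE = √(1/(n1−3) + 1/(n2−3)) = √(1/288 + 1/311) = √(0.0034722 + 0.0032154) = √0.0066876 = 0.081778
z = (z1 − z2)/SE = (0.380337 − (-0.682281)) / 0.081778 = 1.062618 / 0.081778 = 12.994

12.994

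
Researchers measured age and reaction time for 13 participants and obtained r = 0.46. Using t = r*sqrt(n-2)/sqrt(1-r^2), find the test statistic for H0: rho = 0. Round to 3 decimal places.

t = r·√(n−2) / √(1−r²) with r = 0.46, n = 13
  = 0.46·√11 / √(1 − 0.2116)
  = 0.46·3.316625 / 0.887919
  = 1.525648 / 0.887919 = 1.718

1.718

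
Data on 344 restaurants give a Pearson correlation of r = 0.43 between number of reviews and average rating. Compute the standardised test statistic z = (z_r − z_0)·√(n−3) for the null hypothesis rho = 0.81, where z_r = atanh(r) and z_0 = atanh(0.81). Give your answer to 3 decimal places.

-12.319

Fisher z: atanh(0.43) = 0.459897, atanh(0.81) = 1.127029
z = (z_r − z_0)·√(n−3) = (0.459897 − 1.127029)·√341 = -0.667132 · 18.466185 = -12.319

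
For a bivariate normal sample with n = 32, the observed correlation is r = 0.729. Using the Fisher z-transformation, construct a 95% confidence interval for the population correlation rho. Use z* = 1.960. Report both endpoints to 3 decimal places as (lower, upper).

Fisher z: z_r = atanh(r) = ½·ln((1+0.729)/(1−0.729)) = 0.926590
SE(z) = 1/√(n−3) = 1/√29 = 0.185695
95% ⇒ z* = 1.960; margin = 1.960·0.185695 = 0.363962
CI on z-scale: (0.562628, 1.290552)
Back-transform: tanh(0.562628) = 0.509925, tanh(1.290552) = 0.859271

(0.510, 0.859)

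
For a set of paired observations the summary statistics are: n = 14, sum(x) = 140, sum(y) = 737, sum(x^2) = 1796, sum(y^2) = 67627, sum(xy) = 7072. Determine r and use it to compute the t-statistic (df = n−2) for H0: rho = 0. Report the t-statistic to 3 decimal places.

-0.307

Numerator: nΣxy − (Σx)(Σy) = 14·7072 − (140)(737) = -4172
Denominator: √[(nΣx²−(Σx)²)(nΣy²−(Σy)²)]
  nΣx²−(Σx)² = 14·1796 − 19600 = 5544;  nΣy²−(Σy)² = 14·67627 − 543169 = 403609
  √(5544·403609) = √2237608296 = 47303.3645
r = -4172 / 47303.3645 = -0.0882
t = r·√(n−2)/√(1−r²) = -0.0882·√12 / √(1−0.007779) = -0.305534 / 0.996103 = -0.307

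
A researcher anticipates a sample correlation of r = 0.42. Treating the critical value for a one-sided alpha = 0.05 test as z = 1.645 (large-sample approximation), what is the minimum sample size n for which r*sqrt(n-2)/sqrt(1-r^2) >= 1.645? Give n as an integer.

r√(n−2)/√(1−r²) ≥ 1.645  ⇔  n−2 ≥ (1.645)²·(1−r²)/r²
(1−r²)/r² = (1−0.1764)/0.1764 = 4.6689
n ≥ 2 + 2.706025·4.6689 = 2 + 12.6342 = 14.6342
⌈14.6342⌉ = 15

15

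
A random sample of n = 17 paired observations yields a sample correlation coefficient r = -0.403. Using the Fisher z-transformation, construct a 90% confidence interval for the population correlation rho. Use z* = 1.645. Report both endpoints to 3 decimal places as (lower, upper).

(-0.700, 0.012)

Fisher z: z_r = atanh(r) = ½·ln((1+(-0.403))/(1−(-0.403))) = -0.427225
SE(z) = 1/√(n−3) = 1/√14 = 0.267261
90% ⇒ z* = 1.645; margin = 1.645·0.267261 = 0.439644
CI on z-scale: (-0.866869, 0.012419)
Back-transform: tanh(-0.866869) = -0.699780, tanh(0.012419) = 0.012418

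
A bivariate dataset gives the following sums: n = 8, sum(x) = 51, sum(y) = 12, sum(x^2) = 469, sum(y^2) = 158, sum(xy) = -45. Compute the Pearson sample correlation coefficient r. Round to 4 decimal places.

S_xy = nΣxy − ΣxΣy = 8·(-45) − 51·12 = -360 − 612 = -972
S_xx = nΣx² − (Σx)² = 8·469 − 51² = 3752 − 2601 = 1151
S_yy = nΣy² − (Σy)² = 8·158 − 12² = 1264 − 144 = 1120
r = S_xy / √(S_xx·S_yy) = -972 / √(1151·1120) = -972 / √1289120 = -972 / 1135.3942 = -0.8561

-0.8561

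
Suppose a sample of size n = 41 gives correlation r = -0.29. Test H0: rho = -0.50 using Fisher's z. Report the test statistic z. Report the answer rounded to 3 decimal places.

1.546

z_r = atanh(-0.29) = -0.298566,  z_0 = atanh(-0.50) = -0.549306
SE = 1/√(n−3) = 1/√38 = 0.162221
z = (z_r − z_0)/SE = (-0.298566 − (-0.549306)) / 0.162221 = 0.250740 / 0.162221 = 1.546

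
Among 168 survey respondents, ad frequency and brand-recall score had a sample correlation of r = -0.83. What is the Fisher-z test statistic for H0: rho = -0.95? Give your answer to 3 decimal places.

Fisher z: atanh(-0.83) = -1.188136, atanh(-0.95) = -1.831781
z = (z_r − z_0)·√(n−3) = (-1.188136 − (-1.831781))·√165 = 0.643645 · 12.845233 = 8.268

8.268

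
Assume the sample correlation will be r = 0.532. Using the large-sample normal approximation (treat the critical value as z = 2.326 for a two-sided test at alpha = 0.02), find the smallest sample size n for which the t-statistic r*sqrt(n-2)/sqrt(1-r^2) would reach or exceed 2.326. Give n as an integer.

16

r√(n−2)/√(1−r²) ≥ 2.326  ⇔  n−2 ≥ (2.326)²·(1−r²)/r²
(1−r²)/r² = (1−0.283024)/0.283024 = 2.5333
n ≥ 2 + 5.410276·2.5333 = 2 + 13.7059 = 15.7059
⌈15.7059⌉ = 16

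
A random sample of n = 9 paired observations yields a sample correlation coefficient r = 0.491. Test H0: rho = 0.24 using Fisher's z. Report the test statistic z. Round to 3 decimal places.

Fisher z: atanh(0.491) = 0.537377, atanh(0.24) = 0.244774
z = (z_r − z_0)·√(n−3) = (0.537377 − 0.244774)·√6 = 0.292603 · 2.449490 = 0.717

0.717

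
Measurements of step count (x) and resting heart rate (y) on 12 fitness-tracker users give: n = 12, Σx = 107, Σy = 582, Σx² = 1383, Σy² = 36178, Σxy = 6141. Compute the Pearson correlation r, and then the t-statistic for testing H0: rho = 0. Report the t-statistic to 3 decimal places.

1.901

S_xy = nΣxy − ΣxΣy = 12·6141 − 107·582 = 73692 − 62274 = 11418
S_xx = nΣx² − (Σx)² = 12·1383 − 107² = 16596 − 11449 = 5147
S_yy = nΣy² − (Σy)² = 12·36178 − 582² = 434136 − 338724 = 95412
r = S_xy / √(S_xx·S_yy) = 11418 / √(5147·95412) = 11418 / √491085564 = 11418 / 22160.4504 = 0.5152
t = r·√(n−2)/√(1−r²) = 0.5152·√10 / √(1−0.265431) = 1.629205 / 0.857070 = 1.901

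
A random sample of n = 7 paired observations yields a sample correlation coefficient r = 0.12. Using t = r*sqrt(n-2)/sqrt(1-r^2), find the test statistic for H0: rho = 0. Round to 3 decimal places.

0.270

t = r·√(n−2) / √(1−r²) with r = 0.12, n = 7
  = 0.12·√5 / √(1 − 0.0144)
  = 0.12·2.236068 / 0.992774
  = 0.268328 / 0.992774 = 0.270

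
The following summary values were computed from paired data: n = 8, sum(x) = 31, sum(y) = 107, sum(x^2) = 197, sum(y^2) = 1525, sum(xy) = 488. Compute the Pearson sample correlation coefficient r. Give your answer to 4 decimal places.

0.8637

S_xy = nΣxy − ΣxΣy = 8·488 − 31·107 = 3904 − 3317 = 587
S_xx = nΣx² − (Σx)² = 8·197 − 31² = 1576 − 961 = 615
S_yy = nΣy² − (Σy)² = 8·1525 − 107² = 12200 − 11449 = 751
r = S_xy / √(S_xx·S_yy) = 587 / √(615·751) = 587 / √461865 = 587 / 679.6065 = 0.8637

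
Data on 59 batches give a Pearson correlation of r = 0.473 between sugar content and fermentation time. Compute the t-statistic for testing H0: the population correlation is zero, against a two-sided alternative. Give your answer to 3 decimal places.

t = r·√(n−2) / √(1−r²) with r = 0.473, n = 59
  = 0.473·√57 / √(1 − 0.223729)
  = 0.473·7.549834 / 0.881062
  = 3.571071 / 0.881062 = 4.053

4.053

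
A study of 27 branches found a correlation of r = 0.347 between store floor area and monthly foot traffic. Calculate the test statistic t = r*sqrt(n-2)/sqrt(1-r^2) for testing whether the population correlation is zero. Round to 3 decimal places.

t = r·√(n−2) / √(1−r²) with r = 0.347, n = 27
  = 0.347·√25 / √(1 − 0.120409)
  = 0.347·5.000000 / 0.937865
  = 1.735000 / 0.937865 = 1.850

1.850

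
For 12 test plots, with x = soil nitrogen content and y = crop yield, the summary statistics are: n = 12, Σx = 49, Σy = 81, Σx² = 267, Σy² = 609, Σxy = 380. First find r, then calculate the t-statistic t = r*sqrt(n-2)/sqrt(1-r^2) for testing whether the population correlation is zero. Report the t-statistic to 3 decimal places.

S_xy = nΣxy − ΣxΣy = 12·380 − 49·81 = 4560 − 3969 = 591
S_xx = nΣx² − (Σx)² = 12·267 − 49² = 3204 − 2401 = 803
S_yy = nΣy² − (Σy)² = 12·609 − 81² = 7308 − 6561 = 747
r = S_xy / √(S_xx·S_yy) = 591 / √(803·747) = 591 / √599841 = 591 / 774.4940 = 0.7631
t = r·√(n−2)/√(1−r²) = 0.7631·√10 / √(1−0.582322) = 2.413134 / 0.646280 = 3.734

3.734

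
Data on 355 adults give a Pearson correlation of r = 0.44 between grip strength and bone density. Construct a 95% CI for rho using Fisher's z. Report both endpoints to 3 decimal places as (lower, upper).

(0.352, 0.520)

z_r = atanh(0.44) = 0.472231;  SE = 1/√(n−3) = 1/√352 = 0.053300
z-limits: 0.472231 ± 1.960·0.053300 = 0.472231 ± 0.104468 = [0.367763, 0.576699]
ρ-limits: (tanh 0.367763, tanh 0.576699) = (0.352, 0.520)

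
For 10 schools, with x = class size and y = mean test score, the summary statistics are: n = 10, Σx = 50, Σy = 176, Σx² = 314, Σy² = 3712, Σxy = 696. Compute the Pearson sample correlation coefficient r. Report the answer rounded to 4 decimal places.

Numerator: nΣxy − (Σx)(Σy) = 10·696 − (50)(176) = -1840
Denominator: √[(nΣx²−(Σx)²)(nΣy²−(Σy)²)]
  nΣx²−(Σx)² = 10·314 − 2500 = 640;  nΣy²−(Σy)² = 10·3712 − 30976 = 6144
  √(640·6144) = √3932160 = 1982.9675
r = -1840 / 1982.9675 = -0.9279

-0.9279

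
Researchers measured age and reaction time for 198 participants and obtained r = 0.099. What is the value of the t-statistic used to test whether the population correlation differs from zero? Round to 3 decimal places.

1.393

t = r·√(n−2) / √(1−r²) with r = 0.099, n = 198
  = 0.099·√196 / √(1 − 0.009801)
  = 0.099·14.000000 / 0.995087
  = 1.386000 / 0.995087 = 1.393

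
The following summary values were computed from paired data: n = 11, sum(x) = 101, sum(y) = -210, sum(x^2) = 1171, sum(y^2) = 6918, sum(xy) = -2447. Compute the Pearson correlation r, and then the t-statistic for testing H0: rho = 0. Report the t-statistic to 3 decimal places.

Numerator: nΣxy − (Σx)(Σy) = 11·(-2447) − (101)(-210) = -5707
Denominator: √[(nΣx²−(Σx)²)(nΣy²−(Σy)²)]
  nΣx²−(Σx)² = 11·1171 − 10201 = 2680;  nΣy²−(Σy)² = 11·6918 − 44100 = 31998
  √(2680·31998) = √85754640 = 9260.3801
r = -5707 / 9260.3801 = -0.6163
t = r·√(n−2)/√(1−r²) = -0.6163·√9 / √(1−0.379826) = -1.848900 / 0.787511 = -2.348

-2.348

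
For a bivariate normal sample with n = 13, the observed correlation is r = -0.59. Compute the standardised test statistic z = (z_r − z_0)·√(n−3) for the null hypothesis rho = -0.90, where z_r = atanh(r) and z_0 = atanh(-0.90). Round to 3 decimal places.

2.513

z_r = atanh(-0.59) = -0.677666,  z_0 = atanh(-0.90) = -1.472219
SE = 1/√(n−3) = 1/√10 = 0.316228
z = (z_r − z_0)/SE = (-0.677666 − (-1.472219)) / 0.316228 = 0.794553 / 0.316228 = 2.513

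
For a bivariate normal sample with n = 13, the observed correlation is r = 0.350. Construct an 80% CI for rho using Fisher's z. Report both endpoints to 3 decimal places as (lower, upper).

z_r = atanh(0.350) = 0.365444;  SE = 1/√(n−3) = 1/√10 = 0.316228
z-limits: 0.365444 ± 1.282·0.316228 = 0.365444 ± 0.405404 = [-0.039960, 0.770848]
ρ-limits: (tanh -0.039960, tanh 0.770848) = (-0.040, 0.647)

(-0.040, 0.647)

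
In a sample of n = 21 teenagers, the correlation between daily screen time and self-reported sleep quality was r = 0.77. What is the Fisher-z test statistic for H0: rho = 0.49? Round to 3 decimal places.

2.055

Fisher z: atanh(0.77) = 1.020328, atanh(0.49) = 0.536060
z = (z_r − z_0)·√(n−3) = (1.020328 − 0.536060)·√18 = 0.484268 · 4.242641 = 2.055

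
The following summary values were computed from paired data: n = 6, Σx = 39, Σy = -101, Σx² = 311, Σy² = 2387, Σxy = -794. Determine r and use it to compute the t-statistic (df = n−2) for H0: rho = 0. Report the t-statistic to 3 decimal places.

-1.917

Numerator: nΣxy − (Σx)(Σy) = 6·(-794) − (39)(-101) = -825
Denominator: √[(nΣx²−(Σx)²)(nΣy²−(Σy)²)]
  nΣx²−(Σx)² = 6·311 − 1521 = 345;  nΣy²−(Σy)² = 6·2387 − 10201 = 4121
  √(345·4121) = √1421745 = 1192.3695
r = -825 / 1192.3695 = -0.6919
t = r·√(n−2)/√(1−r²) = -0.6919·√4 / √(1−0.478726) = -1.383800 / 0.721993 = -1.917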